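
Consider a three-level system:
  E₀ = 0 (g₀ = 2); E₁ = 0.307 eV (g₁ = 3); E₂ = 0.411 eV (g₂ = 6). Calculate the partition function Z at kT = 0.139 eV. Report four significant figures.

Z = 2.641

Eᵢ/kT = 0, 2.20863, 2.95683.
Z = Σ gᵢe^(−Eᵢ/kT) = 2·e^(−0) + 3·e^(−2.20863) + 6·e^(−2.95683) = 2.00000 + 0.329553 + 0.311901 = 2.64145.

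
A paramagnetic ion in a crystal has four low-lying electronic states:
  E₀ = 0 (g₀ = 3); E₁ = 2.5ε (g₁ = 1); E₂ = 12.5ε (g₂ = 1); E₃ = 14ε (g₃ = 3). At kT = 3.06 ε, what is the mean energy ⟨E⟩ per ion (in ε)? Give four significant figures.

Eᵢ/kT = 0, 0.816993, 4.08497, 4.57516.
Z = Σ gᵢe^(−Eᵢ/kT) = 3·e^(−0) + 1·e^(−0.816993) + 1·e^(−4.08497) + 3·e^(−4.57516) = 3.00000 + 0.441758 + 0.0168236 + 0.0309140 = 3.48950.
⟨E⟩ = Σ Eᵢ gᵢe^(−Eᵢ/kT) / Z = (0·3.00000 + 2.5·0.441758 + 12.5·0.0168236 + 14·0.0309140) / 3.48950 = 0.5008 ε.

0.5008 ε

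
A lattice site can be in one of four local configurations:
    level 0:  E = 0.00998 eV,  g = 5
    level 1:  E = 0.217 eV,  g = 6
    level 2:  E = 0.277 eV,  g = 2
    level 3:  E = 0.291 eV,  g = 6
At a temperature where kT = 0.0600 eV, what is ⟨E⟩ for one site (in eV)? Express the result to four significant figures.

0.02160 eV

Eᵢ/kT = 0.166333, 3.61667, 4.61667, 4.85000.
Z = Σ gᵢe^(−Eᵢ/kT) = 5·e^(−0.166333) + 6·e^(−3.61667) + 2·e^(−4.61667) + 6·e^(−4.85000) = 4.23382 + 0.161232 + 0.0197713 + 0.0469703 = 4.46179.
⟨E⟩ = Σ Eᵢ gᵢe^(−Eᵢ/kT) / Z = (0.00998·4.23382 + 0.217·0.161232 + 0.277·0.0197713 + 0.291·0.0469703) / 4.46179 = 0.02160 eV.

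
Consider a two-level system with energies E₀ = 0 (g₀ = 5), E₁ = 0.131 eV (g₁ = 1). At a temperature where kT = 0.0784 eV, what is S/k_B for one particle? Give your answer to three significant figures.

Eᵢ/kT = 0, 1.6709.
Z = Σ gᵢe^(−Eᵢ/kT) = 5·e^(−0) + 1·e^(−1.6709) = 5.0000 + 0.18808 = 5.1881.
⟨E⟩ = Σ EᵢPᵢ = 0.0047490 eV.
S/k_B = ln Z + ⟨E⟩/kT = ln(5.1881) + 0.0047490/0.0784 = 1.6464 + 0.060574 = 1.71.

1.71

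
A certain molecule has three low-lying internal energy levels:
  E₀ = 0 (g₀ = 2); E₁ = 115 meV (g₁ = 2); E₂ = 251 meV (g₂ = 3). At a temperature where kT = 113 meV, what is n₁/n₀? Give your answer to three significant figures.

n₁/n₀ = (g₁/g₀) exp[−(E₁−E₀)/kT] = (2/2) × exp(−(115 meV)/(113 meV)) = (2/2) × exp(-1.0177) = 0.361.

0.361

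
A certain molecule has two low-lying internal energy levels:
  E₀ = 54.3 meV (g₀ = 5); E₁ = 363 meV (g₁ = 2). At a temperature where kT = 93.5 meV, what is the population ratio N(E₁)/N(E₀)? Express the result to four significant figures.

n₁/n₀ = (g₁/g₀) exp[−(E₁−E₀)/kT] = (2/5) × exp(−(308.7 meV)/(93.5 meV)) = (2/5) × exp(-3.30160) = 0.01473.

0.01473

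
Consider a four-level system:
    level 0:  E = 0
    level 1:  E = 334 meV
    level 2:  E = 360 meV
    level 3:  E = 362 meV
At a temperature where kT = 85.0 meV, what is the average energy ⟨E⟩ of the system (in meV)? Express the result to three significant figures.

Eᵢ/kT = 0, 3.9294, 4.2353, 4.2588.
Z = Σ e^(−Eᵢ/kT) = e^(−0) + e^(−3.9294) + e^(−4.2353) + e^(−4.2588) = 1.0000 + 0.019655 + 0.014475 + 0.014139 = 1.0483.
⟨E⟩ = Σ Eᵢ e^(−Eᵢ/kT) / Z = (0·1.0000 + 334·0.019655 + 360·0.014475 + 362·0.014139) / 1.0483 = 16.1 meV.

16.1 meV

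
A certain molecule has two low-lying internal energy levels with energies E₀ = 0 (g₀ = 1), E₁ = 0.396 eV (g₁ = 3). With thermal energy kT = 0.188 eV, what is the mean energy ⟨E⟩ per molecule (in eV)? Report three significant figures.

0.106 eV

Eᵢ/kT = 0, 2.1064.
Z = Σ gᵢe^(−Eᵢ/kT) = 1·e^(−0) + 3·e^(−2.1064) = 1.0000 + 0.36503 = 1.3650.
⟨E⟩ = Σ Eᵢ gᵢe^(−Eᵢ/kT) / Z = (0·1.0000 + 0.396·0.36503) / 1.3650 = 0.106 eV.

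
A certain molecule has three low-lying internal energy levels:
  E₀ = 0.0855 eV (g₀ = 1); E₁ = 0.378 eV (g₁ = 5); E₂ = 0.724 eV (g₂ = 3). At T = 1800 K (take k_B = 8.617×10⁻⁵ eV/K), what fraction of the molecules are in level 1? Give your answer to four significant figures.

k_BT = 8.617×10⁻⁵ × 1800 K = 0.155106 eV.
Eᵢ/kT = 0.551236, 2.43704, 4.66778.
Z = Σ gᵢe^(−Eᵢ/kT) = 1·e^(−0.551236) + 5·e^(−2.43704) + 3·e^(−4.66778) = 0.576237 + 0.437096 + 0.0281793 = 1.04151.
P₁ = g₁ e^(−E₁/kT) / Z = 0.437096/1.04151 = 0.4197.

0.4197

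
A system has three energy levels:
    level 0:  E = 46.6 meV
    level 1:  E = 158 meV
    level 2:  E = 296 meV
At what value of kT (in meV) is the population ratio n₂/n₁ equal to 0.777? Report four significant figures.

n₂/n₁ = exp[−(E₂−E₁)/kT] = 0.777.
⇒ (E₂−E₁)/kT = ln(1/0.777) = ln(1.28700) = 0.252314.
kT = 138 meV / 0.252314 = 546.9 meV.

546.9 meV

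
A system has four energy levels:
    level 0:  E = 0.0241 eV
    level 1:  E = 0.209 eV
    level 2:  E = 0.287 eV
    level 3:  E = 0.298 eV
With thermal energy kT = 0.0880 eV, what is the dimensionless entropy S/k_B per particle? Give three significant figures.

0.645

Eᵢ/kT = 0.27386, 2.3750, 3.2614, 3.3864.
Z = Σ e^(−Eᵢ/kT) = e^(−0.27386) + e^(−2.3750) + e^(−3.2614) + e^(−3.3864) = 0.76044 + 0.093014 + 0.038335 + 0.033830 = 0.92562.
⟨E⟩ = Σ EᵢPᵢ = 0.063579 eV.
S/k_B = ln Z + ⟨E⟩/kT = ln(0.92562) + 0.063579/0.0880 = -0.077291 + 0.72249 = 0.645.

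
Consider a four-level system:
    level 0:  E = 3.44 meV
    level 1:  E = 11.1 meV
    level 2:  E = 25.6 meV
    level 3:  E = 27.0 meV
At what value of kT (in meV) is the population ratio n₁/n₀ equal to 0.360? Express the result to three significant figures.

7.50 meV

n₁/n₀ = exp[−(E₁−E₀)/kT] = 0.360.
⇒ (E₁−E₀)/kT = ln(1/0.360) = ln(2.7778) = 1.0217.
kT = 7.66 meV / 1.0217 = 7.50 meV.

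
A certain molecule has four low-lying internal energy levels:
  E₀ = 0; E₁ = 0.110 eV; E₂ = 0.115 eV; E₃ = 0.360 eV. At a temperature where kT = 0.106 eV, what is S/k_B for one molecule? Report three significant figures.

1.04

Eᵢ/kT = 0, 1.0377, 1.0849, 3.3962.
Z = Σ e^(−Eᵢ/kT) = e^(−0) + e^(−1.0377) + e^(−1.0849) + e^(−3.3962) = 1.0000 + 0.35427 + 0.33794 + 0.033500 = 1.7257.
⟨E⟩ = Σ EᵢPᵢ = 0.052091 eV.
S/k_B = ln Z + ⟨E⟩/kT = ln(1.7257) + 0.052091/0.106 = 0.54563 + 0.49142 = 1.04.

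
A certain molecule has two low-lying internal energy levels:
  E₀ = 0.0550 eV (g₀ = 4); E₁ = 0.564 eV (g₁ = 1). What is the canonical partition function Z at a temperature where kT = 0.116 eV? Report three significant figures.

Eᵢ/kT = 0.47414, 4.8621.
Z = Σ gᵢe^(−Eᵢ/kT) = 4·e^(−0.47414) + 1·e^(−4.8621) = 2.4897 + 0.0077342 = 2.4974.

Z = 2.50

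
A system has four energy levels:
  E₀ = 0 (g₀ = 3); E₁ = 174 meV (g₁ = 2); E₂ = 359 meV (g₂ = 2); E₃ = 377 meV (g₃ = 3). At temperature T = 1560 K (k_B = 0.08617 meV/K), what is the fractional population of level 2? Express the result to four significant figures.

k_BT = 0.08617 × 1560 K = 134.425 meV.
Eᵢ/kT = 0, 1.29440, 2.67063, 2.80454.
Z = Σ gᵢe^(−Eᵢ/kT) = 3·e^(−0) + 2·e^(−1.29440) + 2·e^(−2.67063) + 3·e^(−2.80454) = 3.00000 + 0.548125 + 0.138417 + 0.181604 = 3.86815.
P₂ = g₂ e^(−E₂/kT) / Z = 0.138417/3.86815 = 0.03578.

0.03578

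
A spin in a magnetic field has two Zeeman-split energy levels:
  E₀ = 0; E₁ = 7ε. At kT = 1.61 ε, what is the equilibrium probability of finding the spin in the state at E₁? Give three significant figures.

Eᵢ/kT = 0, 4.3478.
Z = Σ e^(−Eᵢ/kT) = e^(−0) + e^(−4.3478) = 1.0000 + 0.012935 = 1.0129.
P₁ = e^(−E₁/kT) / Z = 0.012935/1.0129 = 0.0128.

0.0128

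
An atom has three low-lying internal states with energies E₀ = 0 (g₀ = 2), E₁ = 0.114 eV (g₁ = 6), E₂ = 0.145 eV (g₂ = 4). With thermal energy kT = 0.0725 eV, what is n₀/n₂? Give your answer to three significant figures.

n₀/n₂ = (g₀/g₂) exp[−(E₀−E₂)/kT] = (2/4) × exp(−(-0.145 eV)/(0.0725 eV)) = (2/4) × exp(2.0000) = 3.69.

3.69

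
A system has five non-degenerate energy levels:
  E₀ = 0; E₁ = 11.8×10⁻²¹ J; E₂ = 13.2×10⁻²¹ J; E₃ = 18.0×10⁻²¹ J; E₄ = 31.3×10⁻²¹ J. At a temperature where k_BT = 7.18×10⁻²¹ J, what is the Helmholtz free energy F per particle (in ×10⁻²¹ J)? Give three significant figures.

-2.65 ×10⁻²¹ J

Eᵢ/kT = 0, 1.6435, 1.8384, 2.5070, 4.3593.
Z = Σ e^(−Eᵢ/kT) = e^(−0) + e^(−1.6435) + e^(−1.8384) + e^(−2.5070) + e^(−4.3593) = 1.0000 + 0.19330 + 0.15907 + 0.081512 + 0.012787 = 1.4467.
F = −kT ln Z = −7.18 × ln(1.4467) = −7.18 × 0.36929 = -2.65 ×10⁻²¹ J.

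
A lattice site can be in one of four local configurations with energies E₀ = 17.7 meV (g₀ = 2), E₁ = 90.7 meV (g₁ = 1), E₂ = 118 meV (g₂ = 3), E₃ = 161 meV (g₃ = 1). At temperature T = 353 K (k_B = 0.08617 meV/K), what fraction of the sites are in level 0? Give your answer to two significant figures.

0.90

k_BT = 0.08617 × 353 K = 30.42 meV.
Eᵢ/kT = 0.5819, 2.982, 3.879, 5.293.
Z = Σ gᵢe^(−Eᵢ/kT) = 2·e^(−0.5819) + 1·e^(−2.982) + 3·e^(−3.879) + 1·e^(−5.293) = 1.118 + 0.05069 + 0.06201 + 0.005027 = 1.236.
P₀ = g₀ e^(−E₀/kT) / Z = 1.118/1.236 = 0.90.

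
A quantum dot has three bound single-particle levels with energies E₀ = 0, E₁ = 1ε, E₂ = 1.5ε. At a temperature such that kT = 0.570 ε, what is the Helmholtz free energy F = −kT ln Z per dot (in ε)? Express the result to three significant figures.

Eᵢ/kT = 0, 1.7544, 2.6316.
Z = Σ e^(−Eᵢ/kT) = e^(−0) + e^(−1.7544) + e^(−2.6316) = 1.0000 + 0.17301 + 0.071963 = 1.2450.
F = −kT ln Z = −0.570 × ln(1.2450) = −0.570 × 0.21914 = -0.125 ε.

-0.125 ε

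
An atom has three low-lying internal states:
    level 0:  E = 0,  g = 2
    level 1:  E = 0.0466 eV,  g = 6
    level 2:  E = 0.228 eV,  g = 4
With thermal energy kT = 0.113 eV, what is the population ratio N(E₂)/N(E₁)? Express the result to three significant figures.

n₂/n₁ = (g₂/g₁) exp[−(E₂−E₁)/kT] = (4/6) × exp(−(0.1814 eV)/(0.113 eV)) = (4/6) × exp(-1.6053) = 0.134.

0.134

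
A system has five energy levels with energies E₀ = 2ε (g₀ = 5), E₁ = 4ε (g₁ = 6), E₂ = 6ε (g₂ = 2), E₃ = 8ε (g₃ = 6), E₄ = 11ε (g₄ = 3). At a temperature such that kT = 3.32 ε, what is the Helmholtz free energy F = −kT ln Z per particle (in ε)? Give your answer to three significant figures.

Eᵢ/kT = 0.60241, 1.2048, 1.8072, 2.4096, 3.3133.
Z = Σ gᵢe^(−Eᵢ/kT) = 5·e^(−0.60241) + 6·e^(−1.2048) + 2·e^(−1.8072) + 6·e^(−2.4096) + 3·e^(−3.3133) = 2.7375 + 1.7985 + 0.32823 + 0.53911 + 0.10919 = 5.5125.
F = −kT ln Z = −3.32 × ln(5.5125) = −3.32 × 1.7070 = -5.67 ε.

-5.67 ε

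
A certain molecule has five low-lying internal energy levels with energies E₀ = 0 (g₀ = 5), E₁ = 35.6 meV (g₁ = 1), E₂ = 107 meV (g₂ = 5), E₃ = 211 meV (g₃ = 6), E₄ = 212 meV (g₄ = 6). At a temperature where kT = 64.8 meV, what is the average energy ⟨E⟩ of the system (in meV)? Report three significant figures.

Eᵢ/kT = 0, 0.54938, 1.6512, 3.2562, 3.2716.
Z = Σ gᵢe^(−Eᵢ/kT) = 5·e^(−0) + 1·e^(−0.54938) + 5·e^(−1.6512) + 6·e^(−3.2562) + 6·e^(−3.2716) = 5.0000 + 0.57731 + 0.95910 + 0.23121 + 0.22767 = 6.9953.
⟨E⟩ = Σ Eᵢ gᵢe^(−Eᵢ/kT) / Z = (0·5.0000 + 35.6·0.57731 + 107·0.95910 + 211·0.23121 + 212·0.22767) / 6.9953 = 31.5 meV.

31.5 meV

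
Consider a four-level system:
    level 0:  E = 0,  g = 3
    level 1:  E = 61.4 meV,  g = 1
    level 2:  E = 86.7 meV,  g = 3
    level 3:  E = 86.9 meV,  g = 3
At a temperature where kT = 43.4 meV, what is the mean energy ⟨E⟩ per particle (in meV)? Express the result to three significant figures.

Eᵢ/kT = 0, 1.4147, 1.9977, 2.0023.
Z = Σ gᵢe^(−Eᵢ/kT) = 3·e^(−0) + 1·e^(−1.4147) + 3·e^(−1.9977) + 3·e^(−2.0023) = 3.0000 + 0.24300 + 0.40694 + 0.40507 = 4.0550.
⟨E⟩ = Σ Eᵢ gᵢe^(−Eᵢ/kT) / Z = (0·3.0000 + 61.4·0.24300 + 86.7·0.40694 + 86.9·0.40507) / 4.0550 = 21.1 meV.

21.1 meV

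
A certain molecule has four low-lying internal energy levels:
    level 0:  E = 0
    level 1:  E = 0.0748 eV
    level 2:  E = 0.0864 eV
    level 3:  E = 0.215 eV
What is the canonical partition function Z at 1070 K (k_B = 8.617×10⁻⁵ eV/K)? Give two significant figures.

Z = 1.9

k_BT = 8.617×10⁻⁵ × 1070 K = 0.09220 eV.
Eᵢ/kT = 0, 0.8113, 0.9371, 2.332.
Z = Σ e^(−Eᵢ/kT) = e^(−0) + e^(−0.8113) + e^(−0.9371) + e^(−2.332) = 1.000 + 0.4443 + 0.3918 + 0.09710 = 1.933.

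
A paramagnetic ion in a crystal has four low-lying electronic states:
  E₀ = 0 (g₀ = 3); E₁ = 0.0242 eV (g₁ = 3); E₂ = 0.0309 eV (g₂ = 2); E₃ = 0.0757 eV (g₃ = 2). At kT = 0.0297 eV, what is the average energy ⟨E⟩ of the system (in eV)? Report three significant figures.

Eᵢ/kT = 0, 0.81481, 1.0404, 2.5488.
Z = Σ gᵢe^(−Eᵢ/kT) = 3·e^(−0) + 3·e^(−0.81481) + 2·e^(−1.0404) + 2·e^(−2.5488) = 3.0000 + 1.3282 + 0.70663 + 0.15635 = 5.1912.
⟨E⟩ = Σ Eᵢ gᵢe^(−Eᵢ/kT) / Z = (0·3.0000 + 0.0242·1.3282 + 0.0309·0.70663 + 0.0757·0.15635) / 5.1912 = 0.0127 eV.

0.0127 eV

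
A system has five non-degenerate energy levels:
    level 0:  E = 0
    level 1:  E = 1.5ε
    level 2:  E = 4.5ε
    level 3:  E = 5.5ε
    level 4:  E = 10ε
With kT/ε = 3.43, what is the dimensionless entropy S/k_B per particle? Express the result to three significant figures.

Eᵢ/kT = 0, 0.43732, 1.3120, 1.6035, 2.9155.
Z = Σ e^(−Eᵢ/kT) = e^(−0) + e^(−0.43732) + e^(−1.3120) + e^(−1.6035) + e^(−2.9155) = 1.0000 + 0.64576 + 0.26928 + 0.20119 + 0.054177 = 2.1704.
⟨E⟩ = Σ EᵢPᵢ = 1.7641 ε.
S/k_B = ln Z + ⟨E⟩/kT = ln(2.1704) + 1.7641/3.43 = 0.77491 + 0.51431 = 1.29.

1.29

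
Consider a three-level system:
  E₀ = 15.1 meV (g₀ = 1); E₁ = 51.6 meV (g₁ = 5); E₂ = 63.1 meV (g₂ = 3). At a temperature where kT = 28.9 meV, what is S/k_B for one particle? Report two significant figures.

2.0

Eᵢ/kT = 0.5225, 1.785, 2.183.
Z = Σ gᵢe^(−Eᵢ/kT) = 1·e^(−0.5225) + 5·e^(−1.785) + 3·e^(−2.183) = 0.5930 + 0.8390 + 0.3381 = 1.770.
⟨E⟩ = Σ EᵢPᵢ = 41.57 meV.
S/k_B = ln Z + ⟨E⟩/kT = ln(1.770) + 41.57/28.9 = 0.5710 + 1.438 = 2.0.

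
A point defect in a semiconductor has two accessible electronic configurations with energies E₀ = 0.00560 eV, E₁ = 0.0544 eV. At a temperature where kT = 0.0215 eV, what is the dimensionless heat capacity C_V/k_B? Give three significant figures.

0.437

Eᵢ/kT = 0.26047, 2.5302.
Z = Σ e^(−Eᵢ/kT) = e^(−0.26047) + e^(−2.5302) = 0.77069 + 0.079643 = 0.85033.
⟨E⟩ = 0.010171 eV, ⟨E²⟩ = 0.00030560 eV².
C_V/k_B = (⟨E²⟩ − ⟨E⟩²)/(kT)² = (0.00030560 − 0.00010345)/0.00046225 = 0.437.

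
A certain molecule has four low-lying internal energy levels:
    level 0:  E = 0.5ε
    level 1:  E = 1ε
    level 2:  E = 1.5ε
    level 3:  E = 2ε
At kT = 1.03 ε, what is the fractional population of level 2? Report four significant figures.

0.1701

Eᵢ/kT = 0.485437, 0.970874, 1.45631, 1.94175.
Z = Σ e^(−Eᵢ/kT) = e^(−0.485437) + e^(−0.970874) + e^(−1.45631) + e^(−1.94175) = 0.615428 + 0.378752 + 0.233095 + 0.143453 = 1.37073.
P₂ = e^(−E₂/kT) / Z = 0.233095/1.37073 = 0.1701.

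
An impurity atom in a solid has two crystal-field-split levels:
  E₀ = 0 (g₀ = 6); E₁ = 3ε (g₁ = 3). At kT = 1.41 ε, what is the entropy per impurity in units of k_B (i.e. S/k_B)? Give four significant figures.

1.969

Eᵢ/kT = 0, 2.12766.
Z = Σ gᵢe^(−Eᵢ/kT) = 6·e^(−0) + 3·e^(−2.12766) = 6.00000 + 0.357347 = 6.35735.
⟨E⟩ = Σ EᵢPᵢ = 0.168630 ε.
S/k_B = ln Z + ⟨E⟩/kT = ln(6.35735) + 0.168630/1.41 = 1.84961 + 0.119596 = 1.969.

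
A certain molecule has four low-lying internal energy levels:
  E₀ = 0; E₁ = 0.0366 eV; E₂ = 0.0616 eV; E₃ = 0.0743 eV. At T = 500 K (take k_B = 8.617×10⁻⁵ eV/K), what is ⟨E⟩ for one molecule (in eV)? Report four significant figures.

0.02365 eV

k_BT = 8.617×10⁻⁵ × 500 K = 0.0430850 eV.
Eᵢ/kT = 0, 0.849484, 1.42973, 1.72450.
Z = Σ e^(−Eᵢ/kT) = e^(−0) + e^(−0.849484) + e^(−1.42973) + e^(−1.72450) = 1.00000 + 0.427636 + 0.239374 + 0.178262 = 1.84527.
⟨E⟩ = Σ Eᵢ e^(−Eᵢ/kT) / Z = (0·1.00000 + 0.0366·0.427636 + 0.0616·0.239374 + 0.0743·0.178262) / 1.84527 = 0.02365 eV.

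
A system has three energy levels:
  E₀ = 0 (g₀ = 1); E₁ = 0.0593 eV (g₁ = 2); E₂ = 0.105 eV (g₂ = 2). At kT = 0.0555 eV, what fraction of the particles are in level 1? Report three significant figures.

0.345

Eᵢ/kT = 0, 1.0685, 1.8919.
Z = Σ gᵢe^(−Eᵢ/kT) = 1·e^(−0) + 2·e^(−1.0685) + 2·e^(−1.8919) = 1.0000 + 0.68705 + 0.30157 = 1.9886.
P₁ = g₁ e^(−E₁/kT) / Z = 0.68705/1.9886 = 0.345.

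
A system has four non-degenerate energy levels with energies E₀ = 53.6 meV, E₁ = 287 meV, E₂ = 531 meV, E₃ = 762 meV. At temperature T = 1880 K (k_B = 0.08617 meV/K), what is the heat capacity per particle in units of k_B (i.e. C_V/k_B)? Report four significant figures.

k_BT = 0.08617 × 1880 K = 162.000 meV.
Eᵢ/kT = 0.330864, 1.77160, 3.27778, 4.70370.
Z = Σ e^(−Eᵢ/kT) = e^(−0.330864) + e^(−1.77160) + e^(−3.27778) + e^(−4.70370) = 0.718303 + 0.170061 + 0.0377119 + 0.00906169 = 0.935138.
⟨E⟩ = 122.162 meV, ⟨E²⟩ = 34183.5 meV².
C_V/k_B = (⟨E²⟩ − ⟨E⟩²)/(kT)² = (34183.5 − 14923.6)/26244.0 = 0.7339.

0.7339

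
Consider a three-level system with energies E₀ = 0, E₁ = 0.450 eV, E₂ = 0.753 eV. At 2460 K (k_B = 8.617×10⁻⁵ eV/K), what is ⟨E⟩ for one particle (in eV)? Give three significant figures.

0.0657 eV

k_BT = 8.617×10⁻⁵ × 2460 K = 0.21198 eV.
Eᵢ/kT = 0, 2.1228, 3.5522.
Z = Σ e^(−Eᵢ/kT) = e^(−0) + e^(−2.1228) + e^(−3.5522) = 1.0000 + 0.11970 + 0.028662 = 1.1484.
⟨E⟩ = Σ Eᵢ e^(−Eᵢ/kT) / Z = (0·1.0000 + 0.450·0.11970 + 0.753·0.028662) / 1.1484 = 0.0657 eV.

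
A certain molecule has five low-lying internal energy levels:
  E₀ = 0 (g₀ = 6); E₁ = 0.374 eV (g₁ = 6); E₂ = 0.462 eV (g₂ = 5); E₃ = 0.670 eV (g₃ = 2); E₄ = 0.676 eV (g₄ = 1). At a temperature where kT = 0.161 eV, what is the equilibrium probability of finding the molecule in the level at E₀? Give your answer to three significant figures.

0.867

Eᵢ/kT = 0, 2.3230, 2.8696, 4.1615, 4.1988.
Z = Σ gᵢe^(−Eᵢ/kT) = 6·e^(−0) + 6·e^(−2.3230) + 5·e^(−2.8696) + 2·e^(−4.1615) + 1·e^(−4.1988) = 6.0000 + 0.58788 + 0.28361 + 0.031168 + 0.015014 = 6.9177.
P₀ = g₀ e^(−E₀/kT) / Z = 6.0000/6.9177 = 0.867.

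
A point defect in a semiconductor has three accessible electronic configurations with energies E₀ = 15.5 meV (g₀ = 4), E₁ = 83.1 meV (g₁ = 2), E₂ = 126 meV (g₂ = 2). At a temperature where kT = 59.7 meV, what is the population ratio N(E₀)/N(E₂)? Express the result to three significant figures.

n₀/n₂ = (g₀/g₂) exp[−(E₀−E₂)/kT] = (4/2) × exp(−(-110.5 meV)/(59.7 meV)) = (4/2) × exp(1.8509) = 12.7.

12.7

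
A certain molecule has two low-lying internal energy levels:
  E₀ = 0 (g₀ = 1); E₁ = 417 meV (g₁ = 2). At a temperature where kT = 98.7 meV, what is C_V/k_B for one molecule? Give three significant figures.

Eᵢ/kT = 0, 4.2249.
Z = Σ gᵢe^(−Eᵢ/kT) = 1·e^(−0) + 2·e^(−4.2249) = 1.0000 + 0.029254 = 1.0293.
⟨E⟩ = 11.852 meV, ⟨E²⟩ = 4942.1 meV².
C_V/k_B = (⟨E²⟩ − ⟨E⟩²)/(kT)² = (4942.1 − 140.47)/9741.7 = 0.493.

0.493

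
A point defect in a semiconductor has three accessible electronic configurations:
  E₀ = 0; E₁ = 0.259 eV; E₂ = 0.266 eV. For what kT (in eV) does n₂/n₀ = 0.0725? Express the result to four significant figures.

0.1014 eV

n₂/n₀ = exp[−(E₂−E₀)/kT] = 0.0725.
⇒ (E₂−E₀)/kT = ln(1/0.0725) = ln(13.7931) = 2.62417.
kT = 0.266 eV / 2.62417 = 0.1014 eV.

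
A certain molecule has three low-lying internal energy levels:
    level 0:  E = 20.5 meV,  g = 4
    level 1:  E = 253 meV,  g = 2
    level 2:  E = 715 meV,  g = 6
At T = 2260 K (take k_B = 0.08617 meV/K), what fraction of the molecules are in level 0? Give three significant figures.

0.838

k_BT = 0.08617 × 2260 K = 194.74 meV.
Eᵢ/kT = 0.10527, 1.2992, 3.6716.
Z = Σ gᵢe^(−Eᵢ/kT) = 4·e^(−0.10527) + 2·e^(−1.2992) + 6·e^(−3.6716) = 3.6003 + 0.54550 + 0.15261 = 4.2984.
P₀ = g₀ e^(−E₀/kT) / Z = 3.6003/4.2984 = 0.838.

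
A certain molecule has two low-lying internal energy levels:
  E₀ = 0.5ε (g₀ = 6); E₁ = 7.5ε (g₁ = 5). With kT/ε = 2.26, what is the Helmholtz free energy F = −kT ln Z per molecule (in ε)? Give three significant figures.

-3.63 ε

Eᵢ/kT = 0.22124, 3.3186.
Z = Σ gᵢe^(−Eᵢ/kT) = 6·e^(−0.22124) + 5·e^(−3.3186) = 4.8091 + 0.18102 = 4.9901.
F = −kT ln Z = −2.26 × ln(4.9901) = −2.26 × 1.6075 = -3.63 ε.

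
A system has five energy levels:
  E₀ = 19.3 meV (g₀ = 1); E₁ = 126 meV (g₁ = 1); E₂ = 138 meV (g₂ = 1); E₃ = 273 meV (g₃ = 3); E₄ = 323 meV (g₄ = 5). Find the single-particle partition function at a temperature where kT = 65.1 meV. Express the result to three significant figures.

Z = 1.09

Eᵢ/kT = 0.29647, 1.9355, 2.1198, 4.1935, 4.9616.
Z = Σ gᵢe^(−Eᵢ/kT) = 1·e^(−0.29647) + 1·e^(−1.9355) + 1·e^(−2.1198) + 3·e^(−4.1935) + 5·e^(−4.9616) = 0.74344 + 0.14435 + 0.12006 + 0.045280 + 0.035009 = 1.0881.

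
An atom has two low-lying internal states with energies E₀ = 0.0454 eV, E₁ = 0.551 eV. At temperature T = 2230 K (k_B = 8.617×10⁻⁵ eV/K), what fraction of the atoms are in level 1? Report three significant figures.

k_BT = 8.617×10⁻⁵ × 2230 K = 0.19216 eV.
Eᵢ/kT = 0.23626, 2.8674.
Z = Σ e^(−Eᵢ/kT) = e^(−0.23626) + e^(−2.8674) = 0.78958 + 0.056847 = 0.84643.
P₁ = e^(−E₁/kT) / Z = 0.056847/0.84643 = 0.0672.

0.0672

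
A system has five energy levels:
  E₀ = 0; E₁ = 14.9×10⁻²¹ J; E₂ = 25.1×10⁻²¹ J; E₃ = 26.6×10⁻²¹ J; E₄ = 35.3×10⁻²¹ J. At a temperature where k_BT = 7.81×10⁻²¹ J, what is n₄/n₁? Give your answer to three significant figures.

0.0734

n₄/n₁ = exp[−(E₄−E₁)/kT] = exp(−(20.4 ×10⁻²¹ J)/(7.81 ×10⁻²¹ J)) = exp(-2.6120) = 0.0734.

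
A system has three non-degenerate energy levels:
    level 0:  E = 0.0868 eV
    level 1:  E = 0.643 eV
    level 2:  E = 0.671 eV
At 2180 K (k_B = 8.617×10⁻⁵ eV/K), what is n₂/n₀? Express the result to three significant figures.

k_BT = 8.617×10⁻⁵ × 2180 K = 0.18785 eV.
n₂/n₀ = exp[−(E₂−E₀)/kT] = exp(−(0.5842 eV)/(0.18785 eV)) = exp(-3.1099) = 0.0446.

0.0446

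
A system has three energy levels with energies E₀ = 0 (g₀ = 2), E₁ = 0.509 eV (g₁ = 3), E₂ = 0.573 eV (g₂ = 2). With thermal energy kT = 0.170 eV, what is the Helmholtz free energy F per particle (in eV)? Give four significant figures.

-0.1355 eV

Eᵢ/kT = 0, 2.99412, 3.37059.
Z = Σ gᵢe^(−Eᵢ/kT) = 2·e^(−0) + 3·e^(−2.99412) + 2·e^(−3.37059) = 2.00000 + 0.150242 + 0.0687387 = 2.21898.
F = −kT ln Z = −0.170 × ln(2.21898) = −0.170 × 0.797048 = -0.1355 eV.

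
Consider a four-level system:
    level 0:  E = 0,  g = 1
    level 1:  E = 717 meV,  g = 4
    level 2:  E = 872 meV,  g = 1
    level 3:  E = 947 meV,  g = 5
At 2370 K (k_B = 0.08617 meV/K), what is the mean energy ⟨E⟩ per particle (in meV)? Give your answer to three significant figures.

122 meV

k_BT = 0.08617 × 2370 K = 204.22 meV.
Eᵢ/kT = 0, 3.5109, 4.2699, 4.6372.
Z = Σ gᵢe^(−Eᵢ/kT) = 1·e^(−0) + 4·e^(−3.5109) + 1·e^(−4.2699) + 5·e^(−4.6372) = 1.0000 + 0.11948 + 0.013983 + 0.048424 = 1.1819.
⟨E⟩ = Σ Eᵢ gᵢe^(−Eᵢ/kT) / Z = (0·1.0000 + 717·0.11948 + 872·0.013983 + 947·0.048424) / 1.1819 = 122 meV.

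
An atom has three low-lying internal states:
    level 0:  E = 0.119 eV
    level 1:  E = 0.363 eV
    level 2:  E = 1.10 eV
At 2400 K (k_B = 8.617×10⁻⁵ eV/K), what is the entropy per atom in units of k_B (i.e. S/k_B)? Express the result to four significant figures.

0.5815

k_BT = 8.617×10⁻⁵ × 2400 K = 0.206808 eV.
Eᵢ/kT = 0.575413, 1.75525, 5.31894.
Z = Σ e^(−Eᵢ/kT) = e^(−0.575413) + e^(−1.75525) + e^(−5.31894) = 0.562473 + 0.172864 + 0.00489794 = 0.740235.
⟨E⟩ = Σ EᵢPᵢ = 0.182471 eV.
S/k_B = ln Z + ⟨E⟩/kT = ln(0.740235) + 0.182471/0.206808 = -0.300788 + 0.882321 = 0.5815.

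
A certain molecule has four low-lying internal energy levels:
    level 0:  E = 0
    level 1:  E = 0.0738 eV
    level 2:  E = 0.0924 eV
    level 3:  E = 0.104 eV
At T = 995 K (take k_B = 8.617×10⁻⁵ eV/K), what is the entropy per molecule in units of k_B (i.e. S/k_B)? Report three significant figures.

k_BT = 8.617×10⁻⁵ × 995 K = 0.085739 eV.
Eᵢ/kT = 0, 0.86075, 1.0777, 1.2130.
Z = Σ e^(−Eᵢ/kT) = e^(−0) + e^(−0.86075) + e^(−1.0777) + e^(−1.2130) = 1.0000 + 0.42284 + 0.34038 + 0.29730 = 2.0605.
⟨E⟩ = Σ EᵢPᵢ = 0.045414 eV.
S/k_B = ln Z + ⟨E⟩/kT = ln(2.0605) + 0.045414/0.085739 = 0.72295 + 0.52968 = 1.25.

1.25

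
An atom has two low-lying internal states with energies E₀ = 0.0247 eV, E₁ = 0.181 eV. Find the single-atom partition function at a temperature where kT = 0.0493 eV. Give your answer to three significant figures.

Z = 0.631

Eᵢ/kT = 0.50101, 3.6714.
Z = Σ e^(−Eᵢ/kT) = e^(−0.50101) + e^(−3.6714) = 0.60592 + 0.025441 = 0.63136.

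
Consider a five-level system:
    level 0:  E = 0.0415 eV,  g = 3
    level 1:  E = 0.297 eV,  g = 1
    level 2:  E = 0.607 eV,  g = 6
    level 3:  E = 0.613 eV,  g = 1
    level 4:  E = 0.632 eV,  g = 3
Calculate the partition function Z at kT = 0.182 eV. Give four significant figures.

Z = 2.925

Eᵢ/kT = 0.228022, 1.63187, 3.33516, 3.36813, 3.47253.
Z = Σ gᵢe^(−Eᵢ/kT) = 3·e^(−0.228022) + 1·e^(−1.63187) + 6·e^(−3.33516) + 1·e^(−3.36813) + 3·e^(−3.47253) = 2.38832 + 0.195564 + 0.213653 + 0.0344540 + 0.0931152 = 2.92511.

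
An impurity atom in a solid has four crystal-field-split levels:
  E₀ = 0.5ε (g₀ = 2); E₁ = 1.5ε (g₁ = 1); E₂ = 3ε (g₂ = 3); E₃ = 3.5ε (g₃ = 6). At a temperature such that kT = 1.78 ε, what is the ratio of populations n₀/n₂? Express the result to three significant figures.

n₀/n₂ = (g₀/g₂) exp[−(E₀−E₂)/kT] = (2/3) × exp(−(-2.5ε)/(1.78ε)) = (2/3) × exp(1.4045) = 2.72.

2.72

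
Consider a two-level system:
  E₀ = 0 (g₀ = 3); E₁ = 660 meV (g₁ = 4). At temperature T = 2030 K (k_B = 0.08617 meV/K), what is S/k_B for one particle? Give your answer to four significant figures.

1.241

k_BT = 0.08617 × 2030 K = 174.925 meV.
Eᵢ/kT = 0, 3.77305.
Z = Σ gᵢe^(−Eᵢ/kT) = 3·e^(−0) + 4·e^(−3.77305) = 3.00000 + 0.0919274 = 3.09193.
⟨E⟩ = Σ EᵢPᵢ = 19.6227 meV.
S/k_B = ln Z + ⟨E⟩/kT = ln(3.09193) + 19.6227/174.925 = 1.12880 + 0.112178 = 1.241.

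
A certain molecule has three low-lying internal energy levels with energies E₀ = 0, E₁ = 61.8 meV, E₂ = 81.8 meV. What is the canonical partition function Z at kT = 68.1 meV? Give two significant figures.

Eᵢ/kT = 0, 0.9075, 1.201.
Z = Σ e^(−Eᵢ/kT) = e^(−0) + e^(−0.9075) + e^(−1.201) = 1.000 + 0.4035 + 0.3009 = 1.704.

Z = 1.7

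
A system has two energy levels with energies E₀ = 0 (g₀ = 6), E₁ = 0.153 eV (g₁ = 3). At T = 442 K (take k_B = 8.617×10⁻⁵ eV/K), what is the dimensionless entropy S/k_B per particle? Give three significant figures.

k_BT = 8.617×10⁻⁵ × 442 K = 0.038087 eV.
Eᵢ/kT = 0, 4.0171.
Z = Σ gᵢe^(−Eᵢ/kT) = 6·e^(−0) + 3·e^(−4.0171) = 6.0000 + 0.054015 = 6.0540.
⟨E⟩ = Σ EᵢPᵢ = 0.0013651 eV.
S/k_B = ln Z + ⟨E⟩/kT = ln(6.0540) + 0.0013651/0.038087 = 1.8007 + 0.035842 = 1.84.

1.84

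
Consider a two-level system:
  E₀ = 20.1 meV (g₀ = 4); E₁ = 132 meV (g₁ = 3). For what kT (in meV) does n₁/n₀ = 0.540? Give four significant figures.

340.6 meV

n₁/n₀ = (g₁/g₀) exp[−(E₁−E₀)/kT] = 0.540.
⇒ (E₁−E₀)/kT = ln((3/4)/0.540) = ln(1.38889) = 0.328505.
kT = 111.9 meV / 0.328505 = 340.6 meV.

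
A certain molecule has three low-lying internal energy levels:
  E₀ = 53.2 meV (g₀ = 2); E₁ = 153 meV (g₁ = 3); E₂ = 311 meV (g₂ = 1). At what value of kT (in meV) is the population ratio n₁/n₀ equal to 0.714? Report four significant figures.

n₁/n₀ = (g₁/g₀) exp[−(E₁−E₀)/kT] = 0.714.
⇒ (E₁−E₀)/kT = ln((3/2)/0.714) = ln(2.10084) = 0.742337.
kT = 99.8 meV / 0.742337 = 134.4 meV.

134.4 meV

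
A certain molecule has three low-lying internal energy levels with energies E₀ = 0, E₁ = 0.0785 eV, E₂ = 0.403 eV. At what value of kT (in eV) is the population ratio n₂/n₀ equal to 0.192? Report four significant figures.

0.2442 eV

n₂/n₀ = exp[−(E₂−E₀)/kT] = 0.192.
⇒ (E₂−E₀)/kT = ln(1/0.192) = ln(5.20833) = 1.65026.
kT = 0.403 eV / 1.65026 = 0.2442 eV.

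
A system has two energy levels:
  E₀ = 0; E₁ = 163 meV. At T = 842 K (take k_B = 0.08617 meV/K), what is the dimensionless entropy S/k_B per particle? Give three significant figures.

k_BT = 0.08617 × 842 K = 72.555 meV.
Eᵢ/kT = 0, 2.2466.
Z = Σ e^(−Eᵢ/kT) = e^(−0) + e^(−2.2466) = 1.0000 + 0.10576 = 1.1058.
⟨E⟩ = Σ EᵢPᵢ = 15.590 meV.
S/k_B = ln Z + ⟨E⟩/kT = ln(1.1058) + 15.590/72.555 = 0.10057 + 0.21487 = 0.315.

0.315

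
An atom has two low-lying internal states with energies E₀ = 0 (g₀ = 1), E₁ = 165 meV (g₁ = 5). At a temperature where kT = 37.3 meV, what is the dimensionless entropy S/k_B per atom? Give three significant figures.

0.308

Eᵢ/kT = 0, 4.4236.
Z = Σ gᵢe^(−Eᵢ/kT) = 1·e^(−0) + 5·e^(−4.4236) = 1.0000 + 0.059955 = 1.0600.
⟨E⟩ = Σ EᵢPᵢ = 9.3326 meV.
S/k_B = ln Z + ⟨E⟩/kT = ln(1.0600) + 9.3326/37.3 = 0.058269 + 0.25020 = 0.308.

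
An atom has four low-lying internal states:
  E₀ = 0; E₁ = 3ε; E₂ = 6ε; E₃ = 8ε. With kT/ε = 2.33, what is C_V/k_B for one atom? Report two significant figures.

0.74

Eᵢ/kT = 0, 1.288, 2.575, 3.433.
Z = Σ e^(−Eᵢ/kT) = e^(−0) + e^(−1.288) + e^(−2.575) + e^(−3.433) = 1.000 + 0.2758 + 0.07615 + 0.03229 = 1.384.
⟨E⟩ = 1.115 ε, ⟨E²⟩ = 5.267 ε².
C_V/k_B = (⟨E²⟩ − ⟨E⟩²)/(kT)² = (5.267 − 1.243)/5.429 = 0.74.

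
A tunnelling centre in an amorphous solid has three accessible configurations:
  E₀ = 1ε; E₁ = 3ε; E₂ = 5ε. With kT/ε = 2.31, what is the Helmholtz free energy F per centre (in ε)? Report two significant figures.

-0.082 ε

Eᵢ/kT = 0.4329, 1.299, 2.165.
Z = Σ e^(−Eᵢ/kT) = e^(−0.4329) + e^(−1.299) + e^(−2.165) = 0.6486 + 0.2728 + 0.1147 = 1.036.
F = −kT ln Z = −2.31 × ln(1.036) = −2.31 × 0.03537 = -0.082 ε.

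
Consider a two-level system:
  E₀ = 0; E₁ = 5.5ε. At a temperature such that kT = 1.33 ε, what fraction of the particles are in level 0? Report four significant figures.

0.9843

Eᵢ/kT = 0, 4.13534.
Z = Σ e^(−Eᵢ/kT) = e^(−0) + e^(−4.13534) = 1.00000 + 0.0159972 = 1.01600.
P₀ = e^(−E₀/kT) / Z = 1.00000/1.01600 = 0.9843.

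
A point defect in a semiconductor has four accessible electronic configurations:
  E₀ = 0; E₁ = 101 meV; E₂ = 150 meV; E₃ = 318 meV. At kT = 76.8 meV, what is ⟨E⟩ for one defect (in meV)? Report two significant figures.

Eᵢ/kT = 0, 1.315, 1.953, 4.141.
Z = Σ e^(−Eᵢ/kT) = e^(−0) + e^(−1.315) + e^(−1.953) + e^(−4.141) = 1.000 + 0.2685 + 0.1418 + 0.01591 = 1.426.
⟨E⟩ = Σ Eᵢ e^(−Eᵢ/kT) / Z = (0·1.000 + 101·0.2685 + 150·0.1418 + 318·0.01591) / 1.426 = 37 meV.

37 meV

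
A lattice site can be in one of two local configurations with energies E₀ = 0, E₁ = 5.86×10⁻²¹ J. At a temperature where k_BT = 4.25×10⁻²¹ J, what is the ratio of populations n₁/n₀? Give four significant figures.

n₁/n₀ = exp[−(E₁−E₀)/kT] = exp(−(5.86 ×10⁻²¹ J)/(4.25 ×10⁻²¹ J)) = exp(-1.37882) = 0.2519.

0.2519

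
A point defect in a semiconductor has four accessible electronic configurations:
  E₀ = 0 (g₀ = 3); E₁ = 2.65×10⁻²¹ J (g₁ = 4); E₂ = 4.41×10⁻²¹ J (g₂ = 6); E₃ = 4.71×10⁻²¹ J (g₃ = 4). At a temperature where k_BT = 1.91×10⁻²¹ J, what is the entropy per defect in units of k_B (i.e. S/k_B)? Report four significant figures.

Eᵢ/kT = 0, 1.38743, 2.30890, 2.46597.
Z = Σ gᵢe^(−Eᵢ/kT) = 3·e^(−0) + 4·e^(−1.38743) + 6·e^(−2.30890) + 4·e^(−2.46597) = 3.00000 + 0.998865 + 0.596223 + 0.339706 = 4.93479.
⟨E⟩ = Σ EᵢPᵢ = 1.39344 ×10⁻²¹ J.
S/k_B = ln Z + ⟨E⟩/kT = ln(4.93479) + 1.39344/1.91 = 1.59631 + 0.729550 = 2.326.

2.326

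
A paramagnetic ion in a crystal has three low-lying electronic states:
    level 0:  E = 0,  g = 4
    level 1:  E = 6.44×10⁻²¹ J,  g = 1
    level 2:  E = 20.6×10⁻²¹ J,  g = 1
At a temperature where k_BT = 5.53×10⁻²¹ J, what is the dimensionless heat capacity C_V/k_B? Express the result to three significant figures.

Eᵢ/kT = 0, 1.1646, 3.7251.
Z = Σ gᵢe^(−Eᵢ/kT) = 4·e^(−0) + 1·e^(−1.1646) + 1·e^(−3.7251) = 4.0000 + 0.31205 + 0.024111 = 4.3362.
⟨E⟩ = 0.57799, ⟨E²⟩ = 5.3442.
C_V/k_B = (⟨E²⟩ − ⟨E⟩²)/(kT)² = (5.3442 − 0.33407)/30.581 = 0.164.

0.164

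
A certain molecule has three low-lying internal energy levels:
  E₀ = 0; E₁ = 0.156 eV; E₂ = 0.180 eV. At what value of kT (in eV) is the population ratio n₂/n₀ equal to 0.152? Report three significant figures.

0.0955 eV

n₂/n₀ = exp[−(E₂−E₀)/kT] = 0.152.
⇒ (E₂−E₀)/kT = ln(1/0.152) = ln(6.5789) = 1.8839.
kT = 0.180 eV / 1.8839 = 0.0955 eV.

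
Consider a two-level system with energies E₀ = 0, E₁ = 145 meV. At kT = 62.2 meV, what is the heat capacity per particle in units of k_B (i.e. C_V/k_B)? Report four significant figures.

0.4387

Eᵢ/kT = 0, 2.33119.
Z = Σ e^(−Eᵢ/kT) = e^(−0) + e^(−2.33119) = 1.00000 + 0.0971800 = 1.09718.
⟨E⟩ = 12.8430 meV, ⟨E²⟩ = 1862.24 meV².
C_V/k_B = (⟨E²⟩ − ⟨E⟩²)/(kT)² = (1862.24 − 164.943)/3868.84 = 0.4387.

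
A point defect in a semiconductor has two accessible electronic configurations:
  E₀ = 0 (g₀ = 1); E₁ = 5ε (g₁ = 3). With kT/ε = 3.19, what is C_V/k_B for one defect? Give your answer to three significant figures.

0.582

Eᵢ/kT = 0, 1.5674.
Z = Σ gᵢe^(−Eᵢ/kT) = 1·e^(−0) + 3·e^(−1.5674) = 1.0000 + 0.62576 = 1.6258.
⟨E⟩ = 1.9245 ε, ⟨E²⟩ = 9.6223 ε².
C_V/k_B = (⟨E²⟩ − ⟨E⟩²)/(kT)² = (9.6223 − 3.7037)/10.176 = 0.582.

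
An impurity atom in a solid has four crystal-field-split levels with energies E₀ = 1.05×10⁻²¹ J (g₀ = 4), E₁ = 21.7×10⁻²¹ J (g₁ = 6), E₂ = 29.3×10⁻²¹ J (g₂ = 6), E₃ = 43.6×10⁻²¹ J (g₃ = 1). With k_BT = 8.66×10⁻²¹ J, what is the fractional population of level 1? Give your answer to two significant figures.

Eᵢ/kT = 0.1212, 2.506, 3.383, 5.035.
Z = Σ gᵢe^(−Eᵢ/kT) = 4·e^(−0.1212) + 6·e^(−2.506) + 6·e^(−3.383) + 1·e^(−5.035) = 3.543 + 0.4896 + 0.2037 + 0.006506 = 4.243.
P₁ = g₁ e^(−E₁/kT) / Z = 0.4896/4.243 = 0.12.

0.12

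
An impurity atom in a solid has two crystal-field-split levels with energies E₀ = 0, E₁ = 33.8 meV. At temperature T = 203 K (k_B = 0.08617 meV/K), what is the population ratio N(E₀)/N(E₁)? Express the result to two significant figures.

6.9

k_BT = 0.08617 × 203 K = 17.49 meV.
n₀/n₁ = exp[−(E₀−E₁)/kT] = exp(−(-33.8 meV)/(17.49 meV)) = exp(1.933) = 6.9.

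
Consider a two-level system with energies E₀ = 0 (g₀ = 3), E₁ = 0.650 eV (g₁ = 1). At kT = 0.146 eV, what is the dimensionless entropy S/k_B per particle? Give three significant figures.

1.12

Eᵢ/kT = 0, 4.4521.
Z = Σ gᵢe^(−Eᵢ/kT) = 3·e^(−0) + 1·e^(−4.4521) = 3.0000 + 0.011654 = 3.0117.
⟨E⟩ = Σ EᵢPᵢ = 0.0025152 eV.
S/k_B = ln Z + ⟨E⟩/kT = ln(3.0117) + 0.0025152/0.146 = 1.1025 + 0.017227 = 1.12.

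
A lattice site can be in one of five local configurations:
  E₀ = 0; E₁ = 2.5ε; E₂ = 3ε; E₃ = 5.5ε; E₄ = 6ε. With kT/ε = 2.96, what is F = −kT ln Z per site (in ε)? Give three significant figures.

Eᵢ/kT = 0, 0.84459, 1.0135, 1.8581, 2.0270.
Z = Σ e^(−Eᵢ/kT) = e^(−0) + e^(−0.84459) + e^(−1.0135) + e^(−1.8581) + e^(−2.0270) = 1.0000 + 0.42973 + 0.36295 + 0.15597 + 0.13173 = 2.0804.
F = −kT ln Z = −2.96 × ln(2.0804) = −2.96 × 0.73256 = -2.17 ε.

-2.17 ε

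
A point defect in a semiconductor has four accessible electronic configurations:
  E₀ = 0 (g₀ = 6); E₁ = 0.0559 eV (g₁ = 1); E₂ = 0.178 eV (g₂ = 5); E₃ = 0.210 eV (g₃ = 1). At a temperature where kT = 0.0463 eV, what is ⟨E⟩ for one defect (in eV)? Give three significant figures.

Eᵢ/kT = 0, 1.2073, 3.8445, 4.5356.
Z = Σ gᵢe^(−Eᵢ/kT) = 6·e^(−0) + 1·e^(−1.2073) + 5·e^(−3.8445) + 1·e^(−4.5356) = 6.0000 + 0.29900 + 0.10699 + 0.010720 = 6.4167.
⟨E⟩ = Σ Eᵢ gᵢe^(−Eᵢ/kT) / Z = (0·6.0000 + 0.0559·0.29900 + 0.178·0.10699 + 0.210·0.010720) / 6.4167 = 0.00592 eV.

0.00592 eV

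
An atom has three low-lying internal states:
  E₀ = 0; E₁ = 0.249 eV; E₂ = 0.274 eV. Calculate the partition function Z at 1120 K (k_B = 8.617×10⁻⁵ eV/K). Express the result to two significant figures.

Z = 1.1

k_BT = 8.617×10⁻⁵ × 1120 K = 0.09651 eV.
Eᵢ/kT = 0, 2.580, 2.839.
Z = Σ e^(−Eᵢ/kT) = e^(−0) + e^(−2.580) + e^(−2.839) = 1.000 + 0.07577 + 0.05848 = 1.134.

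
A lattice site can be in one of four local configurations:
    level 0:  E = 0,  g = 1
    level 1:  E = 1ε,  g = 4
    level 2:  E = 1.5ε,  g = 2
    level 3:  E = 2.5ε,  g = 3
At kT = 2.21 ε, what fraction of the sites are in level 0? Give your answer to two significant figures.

Eᵢ/kT = 0, 0.4525, 0.6787, 1.131.
Z = Σ gᵢe^(−Eᵢ/kT) = 1·e^(−0) + 4·e^(−0.4525) + 2·e^(−0.6787) + 3·e^(−1.131) = 1.000 + 2.544 + 1.015 + 0.9681 = 5.527.
P₀ = g₀ e^(−E₀/kT) / Z = 1.000/5.527 = 0.18.

0.18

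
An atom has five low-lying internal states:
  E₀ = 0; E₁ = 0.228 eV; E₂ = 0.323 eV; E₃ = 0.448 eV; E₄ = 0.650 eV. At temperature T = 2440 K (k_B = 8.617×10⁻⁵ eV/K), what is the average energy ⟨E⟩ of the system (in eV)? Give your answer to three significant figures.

k_BT = 8.617×10⁻⁵ × 2440 K = 0.21025 eV.
Eᵢ/kT = 0, 1.0844, 1.5363, 2.1308, 3.0916.
Z = Σ e^(−Eᵢ/kT) = e^(−0) + e^(−1.0844) + e^(−1.5363) + e^(−2.1308) + e^(−3.0916) = 1.0000 + 0.33810 + 0.21518 + 0.11874 + 0.045429 = 1.7174.
⟨E⟩ = Σ Eᵢ e^(−Eᵢ/kT) / Z = (0·1.0000 + 0.228·0.33810 + 0.323·0.21518 + 0.448·0.11874 + 0.650·0.045429) / 1.7174 = 0.134 eV.

0.134 eV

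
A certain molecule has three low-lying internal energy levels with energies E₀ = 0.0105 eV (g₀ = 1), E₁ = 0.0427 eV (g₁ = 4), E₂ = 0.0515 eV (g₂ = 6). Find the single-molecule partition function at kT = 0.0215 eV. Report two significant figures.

Z = 1.7

Eᵢ/kT = 0.4884, 1.986, 2.395.
Z = Σ gᵢe^(−Eᵢ/kT) = 1·e^(−0.4884) + 4·e^(−1.986) + 6·e^(−2.395) = 0.6136 + 0.5490 + 0.5470 = 1.710.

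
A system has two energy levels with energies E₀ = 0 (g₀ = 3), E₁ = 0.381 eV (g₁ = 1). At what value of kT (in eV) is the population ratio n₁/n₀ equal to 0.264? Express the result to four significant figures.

1.634 eV

n₁/n₀ = (g₁/g₀) exp[−(E₁−E₀)/kT] = 0.264.
⇒ (E₁−E₀)/kT = ln((1/3)/0.264) = ln(1.26263) = 0.233197.
kT = 0.381 eV / 0.233197 = 1.634 eV.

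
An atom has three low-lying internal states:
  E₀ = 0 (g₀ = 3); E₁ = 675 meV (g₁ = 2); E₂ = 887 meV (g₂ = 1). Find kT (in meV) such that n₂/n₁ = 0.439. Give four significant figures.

1629 meV

n₂/n₁ = (g₂/g₁) exp[−(E₂−E₁)/kT] = 0.439.
⇒ (E₂−E₁)/kT = ln((1/2)/0.439) = ln(1.13895) = 0.130107.
kT = 212 meV / 0.130107 = 1629 meV.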